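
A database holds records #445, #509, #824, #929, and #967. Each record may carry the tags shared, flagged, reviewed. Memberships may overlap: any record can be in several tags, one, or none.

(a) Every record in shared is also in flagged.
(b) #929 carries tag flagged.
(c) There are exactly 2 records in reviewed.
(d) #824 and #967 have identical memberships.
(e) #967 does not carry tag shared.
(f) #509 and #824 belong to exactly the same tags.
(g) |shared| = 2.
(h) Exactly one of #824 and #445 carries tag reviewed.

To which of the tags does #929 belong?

From (b): #929 ∈ flagged.
From (e): #967 ∉ shared.
(d): #824 matches #967: #824 ∉ shared.
(f): #509 matches #824: #509 ∉ shared.
(g): only 2 candidates remain for shared, so all are in.
(a) with #445 ∈ shared: #445 ∈ flagged.
Suppose #929 ∉ reviewed: no assignment then satisfies all the clues, so #929 ∈ reviewed.

#929: flagged, reviewed, shared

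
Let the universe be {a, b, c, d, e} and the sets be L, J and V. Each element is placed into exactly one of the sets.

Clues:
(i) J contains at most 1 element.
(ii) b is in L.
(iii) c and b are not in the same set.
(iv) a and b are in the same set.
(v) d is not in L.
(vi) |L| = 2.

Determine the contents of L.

L = {a, b}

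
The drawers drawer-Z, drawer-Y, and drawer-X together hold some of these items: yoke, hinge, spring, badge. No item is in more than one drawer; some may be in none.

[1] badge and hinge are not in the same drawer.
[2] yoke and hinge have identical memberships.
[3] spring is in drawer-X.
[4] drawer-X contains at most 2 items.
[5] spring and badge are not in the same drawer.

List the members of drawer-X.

drawer-X = {spring}

From (3): spring ∈ drawer-X.
(5): badge ∉ drawer-X.
Suppose yoke ∈ drawer-X: no assignment then satisfies all the clues, so yoke ∉ drawer-X.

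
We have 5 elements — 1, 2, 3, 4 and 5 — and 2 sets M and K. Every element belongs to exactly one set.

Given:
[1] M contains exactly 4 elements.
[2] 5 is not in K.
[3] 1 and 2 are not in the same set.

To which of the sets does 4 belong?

From (2): 5 ∉ K.
Only one set left: 5 ∈ M.
Suppose 4 ∉ M: no assignment then satisfies all the clues, so 4 ∈ M.

4: M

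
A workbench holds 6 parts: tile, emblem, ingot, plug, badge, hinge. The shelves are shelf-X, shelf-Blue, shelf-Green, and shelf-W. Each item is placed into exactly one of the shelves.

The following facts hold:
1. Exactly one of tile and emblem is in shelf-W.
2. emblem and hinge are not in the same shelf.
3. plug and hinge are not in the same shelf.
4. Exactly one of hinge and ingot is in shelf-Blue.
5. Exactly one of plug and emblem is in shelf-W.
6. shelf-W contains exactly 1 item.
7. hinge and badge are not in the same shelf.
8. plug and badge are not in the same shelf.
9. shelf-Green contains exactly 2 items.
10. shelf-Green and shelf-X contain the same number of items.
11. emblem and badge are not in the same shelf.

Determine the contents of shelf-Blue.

shelf-Blue = {hinge}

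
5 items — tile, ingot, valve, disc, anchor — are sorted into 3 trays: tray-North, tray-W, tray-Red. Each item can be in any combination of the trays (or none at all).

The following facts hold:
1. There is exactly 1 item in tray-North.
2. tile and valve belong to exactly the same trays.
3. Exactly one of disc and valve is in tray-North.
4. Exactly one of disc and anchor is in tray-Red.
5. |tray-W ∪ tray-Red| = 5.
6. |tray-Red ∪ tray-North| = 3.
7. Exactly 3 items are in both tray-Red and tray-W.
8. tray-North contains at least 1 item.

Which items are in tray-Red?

tray-Red = {disc, tile, valve}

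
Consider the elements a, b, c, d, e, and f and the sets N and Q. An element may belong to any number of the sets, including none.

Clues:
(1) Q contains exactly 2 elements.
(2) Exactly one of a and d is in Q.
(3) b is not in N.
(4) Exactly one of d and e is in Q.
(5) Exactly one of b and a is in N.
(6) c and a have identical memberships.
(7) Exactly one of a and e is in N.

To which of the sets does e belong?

From (3): b ∉ N.
(5) (exactly one): a ∈ N.
(6): c matches a: c ∈ N.
(7) (exactly one): e ∉ N.
Suppose e ∈ Q: no assignment then satisfies all the clues, so e ∉ Q.

e: none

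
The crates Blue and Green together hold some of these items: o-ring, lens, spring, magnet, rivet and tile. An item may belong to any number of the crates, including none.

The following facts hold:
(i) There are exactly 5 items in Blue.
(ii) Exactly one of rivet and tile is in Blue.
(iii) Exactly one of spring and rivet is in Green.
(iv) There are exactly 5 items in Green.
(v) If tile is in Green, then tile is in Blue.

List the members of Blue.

Blue = {lens, magnet, o-ring, spring, tile}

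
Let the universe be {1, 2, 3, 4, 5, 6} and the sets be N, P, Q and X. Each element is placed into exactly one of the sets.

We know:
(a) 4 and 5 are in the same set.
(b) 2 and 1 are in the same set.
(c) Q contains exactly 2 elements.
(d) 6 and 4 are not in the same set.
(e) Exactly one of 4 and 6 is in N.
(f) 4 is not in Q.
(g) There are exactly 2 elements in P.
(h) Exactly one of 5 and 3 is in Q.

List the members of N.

N = {4, 5}

From (f): 4 ∉ Q.
(a): 5 matches 4: 5 ∉ Q.
(h) (exactly one): 3 ∈ Q.
Suppose 1 ∈ N: no assignment then satisfies all the clues, so 1 ∉ N.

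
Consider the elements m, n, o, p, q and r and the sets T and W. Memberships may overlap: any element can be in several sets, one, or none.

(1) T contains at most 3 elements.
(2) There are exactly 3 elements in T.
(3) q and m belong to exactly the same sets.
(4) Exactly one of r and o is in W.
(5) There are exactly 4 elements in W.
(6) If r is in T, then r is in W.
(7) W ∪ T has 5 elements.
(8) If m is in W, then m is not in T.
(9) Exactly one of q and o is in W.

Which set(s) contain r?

r: T, W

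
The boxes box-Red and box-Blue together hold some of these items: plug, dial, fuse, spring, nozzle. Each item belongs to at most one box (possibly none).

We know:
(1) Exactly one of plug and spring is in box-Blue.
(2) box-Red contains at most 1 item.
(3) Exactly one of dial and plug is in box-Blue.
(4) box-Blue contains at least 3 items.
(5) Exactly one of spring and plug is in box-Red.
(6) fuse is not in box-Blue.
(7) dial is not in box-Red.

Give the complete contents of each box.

box-Red = {plug}; box-Blue = {dial, nozzle, spring}

From (6): fuse ∉ box-Blue.
From (7): dial ∉ box-Red.
Suppose plug ∉ box-Red: no assignment then satisfies all the clues, so plug ∈ box-Red.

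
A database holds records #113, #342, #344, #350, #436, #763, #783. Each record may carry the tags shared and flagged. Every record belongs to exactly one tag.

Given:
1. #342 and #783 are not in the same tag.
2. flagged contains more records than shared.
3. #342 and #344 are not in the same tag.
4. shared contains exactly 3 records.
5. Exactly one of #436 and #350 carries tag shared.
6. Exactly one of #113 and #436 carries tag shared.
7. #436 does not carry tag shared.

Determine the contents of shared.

shared = {#113, #342, #350}

From (7): #436 ∉ shared.
(5) (exactly one): #350 ∈ shared.
(6) (exactly one): #113 ∈ shared.
Only one tag left: #436 ∈ flagged.
Suppose #342 ∉ shared: no assignment then satisfies all the clues, so #342 ∈ shared.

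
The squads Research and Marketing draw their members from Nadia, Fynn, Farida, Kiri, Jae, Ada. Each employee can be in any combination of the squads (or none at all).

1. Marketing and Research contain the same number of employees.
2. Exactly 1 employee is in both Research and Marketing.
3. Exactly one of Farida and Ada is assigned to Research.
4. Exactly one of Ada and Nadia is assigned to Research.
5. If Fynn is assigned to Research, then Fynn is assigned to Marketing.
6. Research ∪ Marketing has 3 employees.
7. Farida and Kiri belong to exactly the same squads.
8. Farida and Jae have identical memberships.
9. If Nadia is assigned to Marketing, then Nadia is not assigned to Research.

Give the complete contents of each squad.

Research = {Ada, Fynn}; Marketing = {Fynn, Nadia}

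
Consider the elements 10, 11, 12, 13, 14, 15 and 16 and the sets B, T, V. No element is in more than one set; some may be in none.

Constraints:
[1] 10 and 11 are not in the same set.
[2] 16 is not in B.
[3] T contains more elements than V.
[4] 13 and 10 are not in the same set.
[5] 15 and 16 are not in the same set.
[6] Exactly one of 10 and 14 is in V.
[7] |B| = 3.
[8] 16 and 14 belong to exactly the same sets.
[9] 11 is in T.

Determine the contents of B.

From (2): 16 ∉ B.
From (9): 11 ∈ T.
(1): 10 ∉ T.
(8): 14 matches 16: 14 ∉ B.
Suppose 10 ∈ B: no assignment then satisfies all the clues, so 10 ∉ B.

B = {12, 13, 15}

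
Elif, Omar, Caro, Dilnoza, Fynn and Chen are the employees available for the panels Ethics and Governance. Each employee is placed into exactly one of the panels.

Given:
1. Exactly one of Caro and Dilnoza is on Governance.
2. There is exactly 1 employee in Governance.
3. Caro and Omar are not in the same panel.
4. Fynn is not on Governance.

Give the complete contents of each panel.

From (4): Fynn ∉ Governance.
Only one panel left: Fynn ∈ Ethics.
Suppose Elif ∉ Ethics: no assignment then satisfies all the clues, so Elif ∈ Ethics.

Ethics = {Chen, Dilnoza, Elif, Fynn, Omar}; Governance = {Caro}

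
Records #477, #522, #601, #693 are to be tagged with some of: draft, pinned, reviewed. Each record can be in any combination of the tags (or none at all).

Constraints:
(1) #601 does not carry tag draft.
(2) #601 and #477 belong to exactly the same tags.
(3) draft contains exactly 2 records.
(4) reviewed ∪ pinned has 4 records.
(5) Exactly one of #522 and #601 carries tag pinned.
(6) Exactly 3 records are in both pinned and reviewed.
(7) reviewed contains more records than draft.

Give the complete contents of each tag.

draft = {#522, #693}; pinned = {#477, #601, #693}; reviewed = {#477, #522, #601, #693}

From (1): #601 ∉ draft.
(2): #477 matches #601: #477 ∉ draft.
(3): only 2 candidates remain for draft, so all are in.
Suppose #477 ∉ pinned: no assignment then satisfies all the clues, so #477 ∈ pinned.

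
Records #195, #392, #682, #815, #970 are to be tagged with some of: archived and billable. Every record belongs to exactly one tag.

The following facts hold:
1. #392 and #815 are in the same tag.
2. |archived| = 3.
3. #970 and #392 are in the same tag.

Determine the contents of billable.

billable = {#195, #682}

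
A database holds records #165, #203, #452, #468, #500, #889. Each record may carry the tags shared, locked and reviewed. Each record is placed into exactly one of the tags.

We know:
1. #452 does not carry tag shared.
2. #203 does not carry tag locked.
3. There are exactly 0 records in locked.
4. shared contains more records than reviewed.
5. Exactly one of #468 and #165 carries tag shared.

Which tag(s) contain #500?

#500: shared

From (1): #452 ∉ shared.
From (2): #203 ∉ locked.
(3): locked already has 0, so the rest are out.
Only one tag left: #452 ∈ reviewed.
Suppose #500 ∉ shared: no assignment then satisfies all the clues, so #500 ∈ shared.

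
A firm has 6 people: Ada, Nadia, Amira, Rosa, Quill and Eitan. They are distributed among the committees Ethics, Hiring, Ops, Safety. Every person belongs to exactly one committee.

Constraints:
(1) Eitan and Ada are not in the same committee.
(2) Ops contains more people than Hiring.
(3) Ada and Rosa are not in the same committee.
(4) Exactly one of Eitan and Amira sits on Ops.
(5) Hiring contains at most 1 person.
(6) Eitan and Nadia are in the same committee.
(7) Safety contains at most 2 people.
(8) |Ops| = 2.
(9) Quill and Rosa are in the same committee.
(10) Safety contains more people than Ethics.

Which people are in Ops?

Ops = {Eitan, Nadia}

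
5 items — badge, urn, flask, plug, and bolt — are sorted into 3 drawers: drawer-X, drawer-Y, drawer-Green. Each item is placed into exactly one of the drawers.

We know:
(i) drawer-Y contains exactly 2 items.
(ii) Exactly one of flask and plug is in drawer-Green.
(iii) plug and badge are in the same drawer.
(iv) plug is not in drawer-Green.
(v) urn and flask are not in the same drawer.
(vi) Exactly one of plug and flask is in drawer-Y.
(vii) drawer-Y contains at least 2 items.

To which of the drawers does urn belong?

urn: drawer-X

From (iv): plug ∉ drawer-Green.
(ii) (exactly one): flask ∈ drawer-Green.
(iii): badge matches plug: badge ∉ drawer-Green.
(v): urn ∉ drawer-Green.
(vi) (exactly one): plug ∈ drawer-Y.
(iii): badge matches plug: badge ∉ drawer-X.
(iii): badge matches plug: badge ∈ drawer-Y.
(i): drawer-Y already has 2, so the rest are out.
Only one drawer left: urn ∈ drawer-X.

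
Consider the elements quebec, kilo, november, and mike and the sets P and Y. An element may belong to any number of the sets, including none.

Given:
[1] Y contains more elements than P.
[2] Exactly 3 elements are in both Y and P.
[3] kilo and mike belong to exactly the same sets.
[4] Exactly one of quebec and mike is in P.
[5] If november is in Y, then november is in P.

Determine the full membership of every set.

P = {kilo, mike, november}; Y = {kilo, mike, november, quebec}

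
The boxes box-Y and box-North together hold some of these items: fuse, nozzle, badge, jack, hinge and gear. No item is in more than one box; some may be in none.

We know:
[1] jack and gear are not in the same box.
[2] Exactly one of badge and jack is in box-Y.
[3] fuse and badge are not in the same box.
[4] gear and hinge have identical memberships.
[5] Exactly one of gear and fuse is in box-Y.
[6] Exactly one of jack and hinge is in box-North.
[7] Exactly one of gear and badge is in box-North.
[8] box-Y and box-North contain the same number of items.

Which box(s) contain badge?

badge: none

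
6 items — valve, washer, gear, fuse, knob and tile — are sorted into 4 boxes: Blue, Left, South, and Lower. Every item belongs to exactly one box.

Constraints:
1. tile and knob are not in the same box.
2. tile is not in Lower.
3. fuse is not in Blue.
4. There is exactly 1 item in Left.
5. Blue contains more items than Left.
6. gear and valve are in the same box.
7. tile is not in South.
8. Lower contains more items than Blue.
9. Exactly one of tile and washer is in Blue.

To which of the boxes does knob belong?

knob: Blue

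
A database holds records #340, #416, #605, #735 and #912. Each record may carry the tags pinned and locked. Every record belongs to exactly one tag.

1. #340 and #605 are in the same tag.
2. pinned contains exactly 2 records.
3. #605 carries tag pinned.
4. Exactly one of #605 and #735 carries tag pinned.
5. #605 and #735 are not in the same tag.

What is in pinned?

From (3): #605 ∈ pinned.
(1): #340 matches #605: #340 ∈ pinned.
(2): pinned already has 2, so the rest are out.
Only one tag left: #416 ∈ locked.
Only one tag left: #735 ∈ locked.
Only one tag left: #912 ∈ locked.

pinned = {#340, #605}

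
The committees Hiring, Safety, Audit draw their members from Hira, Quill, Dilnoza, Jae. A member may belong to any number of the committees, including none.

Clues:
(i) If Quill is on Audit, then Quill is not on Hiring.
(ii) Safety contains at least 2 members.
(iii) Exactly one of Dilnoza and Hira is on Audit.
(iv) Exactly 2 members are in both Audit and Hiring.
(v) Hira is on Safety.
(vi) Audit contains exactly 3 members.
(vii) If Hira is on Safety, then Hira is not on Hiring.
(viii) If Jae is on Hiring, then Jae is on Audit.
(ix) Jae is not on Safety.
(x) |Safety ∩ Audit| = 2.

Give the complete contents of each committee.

Hiring = {Dilnoza, Jae}; Safety = {Dilnoza, Hira, Quill}; Audit = {Dilnoza, Jae, Quill}

From (v): Hira ∈ Safety.
From (ix): Jae ∉ Safety.
(vii): Hira ∉ Hiring.
Suppose Hira ∈ Audit: no assignment then satisfies all the clues, so Hira ∉ Audit.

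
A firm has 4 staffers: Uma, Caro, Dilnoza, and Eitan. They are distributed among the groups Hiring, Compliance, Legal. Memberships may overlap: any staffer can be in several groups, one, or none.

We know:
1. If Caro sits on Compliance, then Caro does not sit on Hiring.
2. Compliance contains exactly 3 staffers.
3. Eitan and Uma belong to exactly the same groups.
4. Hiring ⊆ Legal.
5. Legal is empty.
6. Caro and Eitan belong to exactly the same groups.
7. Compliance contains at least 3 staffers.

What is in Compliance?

Compliance = {Caro, Eitan, Uma}

(5): Legal already has 0, so the rest are out.
(4) contrapositive: Uma ∉ Hiring.
(4) contrapositive: Caro ∉ Hiring.
(4) contrapositive: Dilnoza ∉ Hiring.
(4) contrapositive: Eitan ∉ Hiring.
Suppose Uma ∉ Compliance: no assignment then satisfies all the clues, so Uma ∈ Compliance.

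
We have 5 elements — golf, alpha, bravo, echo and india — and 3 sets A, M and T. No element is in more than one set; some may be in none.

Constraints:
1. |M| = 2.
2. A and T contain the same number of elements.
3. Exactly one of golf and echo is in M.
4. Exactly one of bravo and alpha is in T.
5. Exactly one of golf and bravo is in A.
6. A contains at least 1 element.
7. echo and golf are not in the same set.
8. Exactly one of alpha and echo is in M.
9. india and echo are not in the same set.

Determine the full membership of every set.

A = {golf}; M = {bravo, echo}; T = {alpha}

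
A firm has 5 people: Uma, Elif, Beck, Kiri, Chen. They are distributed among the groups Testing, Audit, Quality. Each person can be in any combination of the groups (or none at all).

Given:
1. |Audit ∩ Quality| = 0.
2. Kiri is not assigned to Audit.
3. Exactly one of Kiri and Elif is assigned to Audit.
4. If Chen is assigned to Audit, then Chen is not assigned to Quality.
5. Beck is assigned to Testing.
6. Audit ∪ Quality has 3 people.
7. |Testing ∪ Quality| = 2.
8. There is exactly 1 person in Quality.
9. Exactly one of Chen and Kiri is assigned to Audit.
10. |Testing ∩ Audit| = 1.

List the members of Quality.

Quality = {Beck}

From (2): Kiri ∉ Audit.
From (5): Beck ∈ Testing.
(3) (exactly one): Elif ∈ Audit.
(9) (exactly one): Chen ∈ Audit.
(4): Chen ∉ Quality.
Suppose Uma ∈ Quality: no assignment then satisfies all the clues, so Uma ∉ Quality.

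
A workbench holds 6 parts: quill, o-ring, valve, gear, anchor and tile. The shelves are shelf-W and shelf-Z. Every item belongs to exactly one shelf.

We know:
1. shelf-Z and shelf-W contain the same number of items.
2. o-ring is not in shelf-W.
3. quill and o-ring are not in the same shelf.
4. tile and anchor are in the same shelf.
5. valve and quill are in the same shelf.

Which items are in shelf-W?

shelf-W = {gear, quill, valve}

From (2): o-ring ∉ shelf-W.
Only one shelf left: o-ring ∈ shelf-Z.
(3): quill ∉ shelf-Z.
(5): valve matches quill: valve ∉ shelf-Z.
Only one shelf left: quill ∈ shelf-W.
Only one shelf left: valve ∈ shelf-W.
Suppose gear ∉ shelf-W: no assignment then satisfies all the clues, so gear ∈ shelf-W.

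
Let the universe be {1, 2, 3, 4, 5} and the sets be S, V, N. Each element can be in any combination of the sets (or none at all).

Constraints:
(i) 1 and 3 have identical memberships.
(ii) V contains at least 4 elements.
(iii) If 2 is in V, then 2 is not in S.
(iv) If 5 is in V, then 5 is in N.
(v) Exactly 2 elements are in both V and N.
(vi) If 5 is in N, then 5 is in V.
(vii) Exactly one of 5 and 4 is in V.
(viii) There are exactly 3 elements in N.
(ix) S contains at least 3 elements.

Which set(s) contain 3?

3: S, V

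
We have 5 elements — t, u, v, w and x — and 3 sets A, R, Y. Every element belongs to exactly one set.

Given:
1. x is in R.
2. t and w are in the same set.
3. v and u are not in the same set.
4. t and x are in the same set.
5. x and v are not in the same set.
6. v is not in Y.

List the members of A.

A = {v}

From (1): x ∈ R.
From (6): v ∉ Y.
(4): t matches x: t ∉ A.
(4): t matches x: t ∈ R.
(5): v ∉ R.
Only one set left: v ∈ A.
(2): w matches t: w ∉ A.
(2): w matches t: w ∈ R.
(3): u ∉ A.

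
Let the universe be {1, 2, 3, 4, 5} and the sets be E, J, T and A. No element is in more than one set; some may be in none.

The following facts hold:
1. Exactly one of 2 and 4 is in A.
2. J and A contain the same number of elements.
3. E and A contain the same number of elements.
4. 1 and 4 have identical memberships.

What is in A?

A = {2}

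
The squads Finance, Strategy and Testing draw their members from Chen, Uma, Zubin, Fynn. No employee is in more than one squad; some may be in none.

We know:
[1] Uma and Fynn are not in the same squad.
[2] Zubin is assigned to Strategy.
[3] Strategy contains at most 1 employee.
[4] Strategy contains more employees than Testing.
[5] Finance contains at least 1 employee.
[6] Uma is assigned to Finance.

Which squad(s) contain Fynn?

Fynn: none

From (2): Zubin ∈ Strategy.
From (6): Uma ∈ Finance.
(1): Fynn ∉ Finance.
(3): Strategy already has 1, so the rest are out.
Suppose Fynn ∈ Testing: no assignment then satisfies all the clues, so Fynn ∉ Testing.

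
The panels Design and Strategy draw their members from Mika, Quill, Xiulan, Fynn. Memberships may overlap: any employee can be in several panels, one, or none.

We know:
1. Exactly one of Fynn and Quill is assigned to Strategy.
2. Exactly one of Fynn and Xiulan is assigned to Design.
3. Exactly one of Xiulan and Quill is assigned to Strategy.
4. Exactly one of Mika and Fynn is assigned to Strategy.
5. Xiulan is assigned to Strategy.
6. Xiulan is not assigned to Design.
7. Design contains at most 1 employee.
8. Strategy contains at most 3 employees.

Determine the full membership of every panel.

Design = {Fynn}; Strategy = {Fynn, Xiulan}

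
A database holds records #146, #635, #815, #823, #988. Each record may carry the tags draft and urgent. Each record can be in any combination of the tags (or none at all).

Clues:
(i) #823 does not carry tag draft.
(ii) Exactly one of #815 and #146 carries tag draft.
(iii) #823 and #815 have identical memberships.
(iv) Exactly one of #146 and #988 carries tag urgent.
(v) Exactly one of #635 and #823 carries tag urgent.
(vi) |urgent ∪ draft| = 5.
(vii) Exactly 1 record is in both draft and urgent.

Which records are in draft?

draft = {#146, #635, #988}

From (i): #823 ∉ draft.
(iii): #815 matches #823: #815 ∉ draft.
(ii) (exactly one): #146 ∈ draft.
Suppose #635 ∉ draft: no assignment then satisfies all the clues, so #635 ∈ draft.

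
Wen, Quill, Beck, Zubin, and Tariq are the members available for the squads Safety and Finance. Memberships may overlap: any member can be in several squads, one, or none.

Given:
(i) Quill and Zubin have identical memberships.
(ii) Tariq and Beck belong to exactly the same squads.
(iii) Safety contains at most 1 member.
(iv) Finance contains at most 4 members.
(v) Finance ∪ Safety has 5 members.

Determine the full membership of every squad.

Safety = {Wen}; Finance = {Beck, Quill, Tariq, Zubin}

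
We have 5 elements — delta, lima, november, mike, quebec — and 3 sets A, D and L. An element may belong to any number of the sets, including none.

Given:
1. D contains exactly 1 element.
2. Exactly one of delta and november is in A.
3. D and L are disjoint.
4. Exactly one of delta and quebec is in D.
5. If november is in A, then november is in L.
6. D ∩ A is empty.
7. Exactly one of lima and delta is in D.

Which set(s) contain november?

november: A, L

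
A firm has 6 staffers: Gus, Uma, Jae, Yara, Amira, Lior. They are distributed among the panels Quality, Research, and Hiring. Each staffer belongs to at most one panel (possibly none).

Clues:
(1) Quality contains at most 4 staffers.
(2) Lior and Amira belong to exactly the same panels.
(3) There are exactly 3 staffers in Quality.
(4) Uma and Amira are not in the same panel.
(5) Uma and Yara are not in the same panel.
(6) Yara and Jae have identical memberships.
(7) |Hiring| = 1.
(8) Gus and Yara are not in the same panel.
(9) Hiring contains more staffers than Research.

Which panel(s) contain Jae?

Jae: none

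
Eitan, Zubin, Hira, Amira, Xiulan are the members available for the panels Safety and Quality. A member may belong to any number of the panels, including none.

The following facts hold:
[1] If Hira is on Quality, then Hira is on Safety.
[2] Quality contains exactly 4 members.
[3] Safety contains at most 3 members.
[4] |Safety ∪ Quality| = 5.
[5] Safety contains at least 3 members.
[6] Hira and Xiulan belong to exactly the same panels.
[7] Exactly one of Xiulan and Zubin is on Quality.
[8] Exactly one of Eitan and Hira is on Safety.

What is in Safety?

Safety = {Hira, Xiulan, Zubin}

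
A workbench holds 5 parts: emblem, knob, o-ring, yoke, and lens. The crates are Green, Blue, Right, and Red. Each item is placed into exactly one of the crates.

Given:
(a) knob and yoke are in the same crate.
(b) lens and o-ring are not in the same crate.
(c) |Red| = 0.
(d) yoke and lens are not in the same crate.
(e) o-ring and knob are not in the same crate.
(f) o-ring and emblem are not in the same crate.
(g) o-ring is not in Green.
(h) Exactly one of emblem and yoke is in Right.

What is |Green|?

2

From (g): o-ring ∉ Green.
(c): Red already has 0, so the rest are out.
Suppose emblem ∈ Blue: no assignment then satisfies all the clues, so emblem ∉ Blue.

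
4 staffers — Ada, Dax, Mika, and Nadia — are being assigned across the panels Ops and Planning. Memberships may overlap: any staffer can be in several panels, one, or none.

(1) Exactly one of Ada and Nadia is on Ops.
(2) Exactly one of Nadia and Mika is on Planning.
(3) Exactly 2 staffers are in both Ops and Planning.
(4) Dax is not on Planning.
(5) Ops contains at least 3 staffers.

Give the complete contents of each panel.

Ops = {Ada, Dax, Mika}; Planning = {Ada, Mika}

From (4): Dax ∉ Planning.
Suppose Ada ∉ Ops: no assignment then satisfies all the clues, so Ada ∈ Ops.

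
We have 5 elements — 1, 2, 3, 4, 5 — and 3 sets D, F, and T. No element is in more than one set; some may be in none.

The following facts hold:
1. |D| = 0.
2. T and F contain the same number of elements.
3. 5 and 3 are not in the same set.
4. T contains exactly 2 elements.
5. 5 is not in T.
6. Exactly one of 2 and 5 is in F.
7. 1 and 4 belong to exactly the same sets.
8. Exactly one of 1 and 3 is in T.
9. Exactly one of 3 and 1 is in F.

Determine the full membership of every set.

D = {}; F = {2, 3}; T = {1, 4}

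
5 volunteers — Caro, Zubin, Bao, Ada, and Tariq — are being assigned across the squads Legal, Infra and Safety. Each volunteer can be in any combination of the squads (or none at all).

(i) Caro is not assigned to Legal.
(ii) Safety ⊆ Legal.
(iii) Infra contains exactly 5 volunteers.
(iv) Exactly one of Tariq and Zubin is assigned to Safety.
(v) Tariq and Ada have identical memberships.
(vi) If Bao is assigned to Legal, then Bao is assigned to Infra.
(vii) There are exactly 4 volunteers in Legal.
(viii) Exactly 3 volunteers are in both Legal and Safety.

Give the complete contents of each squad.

From (i): Caro ∉ Legal.
(ii) contrapositive: Caro ∉ Safety.
(iii): only 5 candidates remain for Infra, so all are in.
(vii): only 4 candidates remain for Legal, so all are in.
Suppose Zubin ∈ Safety: no assignment then satisfies all the clues, so Zubin ∉ Safety.

Legal = {Ada, Bao, Tariq, Zubin}; Infra = {Ada, Bao, Caro, Tariq, Zubin}; Safety = {Ada, Bao, Tariq}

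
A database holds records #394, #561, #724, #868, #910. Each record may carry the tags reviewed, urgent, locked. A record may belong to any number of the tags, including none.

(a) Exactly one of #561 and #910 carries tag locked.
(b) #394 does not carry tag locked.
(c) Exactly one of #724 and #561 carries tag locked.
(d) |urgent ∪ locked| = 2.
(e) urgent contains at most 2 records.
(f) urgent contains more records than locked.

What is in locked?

locked = {#561}

From (b): #394 ∉ locked.
Suppose #561 ∉ locked: no assignment then satisfies all the clues, so #561 ∈ locked.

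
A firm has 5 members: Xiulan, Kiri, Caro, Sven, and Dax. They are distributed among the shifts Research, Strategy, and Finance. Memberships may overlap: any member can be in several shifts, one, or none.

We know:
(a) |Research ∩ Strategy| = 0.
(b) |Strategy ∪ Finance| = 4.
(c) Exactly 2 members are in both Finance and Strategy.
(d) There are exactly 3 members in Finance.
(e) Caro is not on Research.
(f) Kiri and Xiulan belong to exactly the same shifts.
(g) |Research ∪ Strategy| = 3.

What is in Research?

Research = {}

From (e): Caro ∉ Research.
Suppose Xiulan ∈ Research: no assignment then satisfies all the clues, so Xiulan ∉ Research.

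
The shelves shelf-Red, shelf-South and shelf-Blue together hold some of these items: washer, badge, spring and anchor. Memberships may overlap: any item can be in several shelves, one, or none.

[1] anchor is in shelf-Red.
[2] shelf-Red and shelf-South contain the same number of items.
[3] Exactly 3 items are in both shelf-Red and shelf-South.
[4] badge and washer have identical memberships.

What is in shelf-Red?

shelf-Red = {anchor, badge, washer}

From (1): anchor ∈ shelf-Red.
Suppose washer ∉ shelf-Red: no assignment then satisfies all the clues, so washer ∈ shelf-Red.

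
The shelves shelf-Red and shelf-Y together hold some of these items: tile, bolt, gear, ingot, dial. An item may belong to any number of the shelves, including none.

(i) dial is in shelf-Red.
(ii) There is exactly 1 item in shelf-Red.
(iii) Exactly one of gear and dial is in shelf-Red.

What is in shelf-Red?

shelf-Red = {dial}

From (i): dial ∈ shelf-Red.
(ii): shelf-Red already has 1, so the rest are out.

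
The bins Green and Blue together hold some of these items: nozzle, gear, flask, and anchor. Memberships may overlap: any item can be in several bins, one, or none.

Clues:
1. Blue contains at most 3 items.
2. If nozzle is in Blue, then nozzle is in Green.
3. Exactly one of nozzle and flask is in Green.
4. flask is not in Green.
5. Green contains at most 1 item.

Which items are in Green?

From (4): flask ∉ Green.
(3) (exactly one): nozzle ∈ Green.
(5): Green already has 1, so the rest are out.

Green = {nozzle}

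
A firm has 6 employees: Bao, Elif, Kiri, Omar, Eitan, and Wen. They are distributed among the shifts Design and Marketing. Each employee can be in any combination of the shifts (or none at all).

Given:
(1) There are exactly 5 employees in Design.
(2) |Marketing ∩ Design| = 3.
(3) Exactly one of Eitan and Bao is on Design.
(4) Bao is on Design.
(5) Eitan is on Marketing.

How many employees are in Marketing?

4

From (4): Bao ∈ Design.
From (5): Eitan ∈ Marketing.
(3) (exactly one): Eitan ∉ Design.
(1): only 5 candidates remain for Design, so all are in.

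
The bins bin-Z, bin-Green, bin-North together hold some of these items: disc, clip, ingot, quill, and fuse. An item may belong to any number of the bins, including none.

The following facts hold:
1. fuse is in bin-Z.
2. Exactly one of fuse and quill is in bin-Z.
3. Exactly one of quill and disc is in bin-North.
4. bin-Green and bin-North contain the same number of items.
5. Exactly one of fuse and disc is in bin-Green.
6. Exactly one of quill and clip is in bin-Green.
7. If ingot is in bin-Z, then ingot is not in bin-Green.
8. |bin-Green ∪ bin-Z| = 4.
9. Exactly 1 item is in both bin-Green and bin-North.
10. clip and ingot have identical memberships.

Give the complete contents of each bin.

bin-Z = {clip, fuse, ingot}; bin-Green = {fuse, quill}; bin-North = {disc, fuse}

From (1): fuse ∈ bin-Z.
(2) (exactly one): quill ∉ bin-Z.
Suppose disc ∈ bin-Z: no assignment then satisfies all the clues, so disc ∉ bin-Z.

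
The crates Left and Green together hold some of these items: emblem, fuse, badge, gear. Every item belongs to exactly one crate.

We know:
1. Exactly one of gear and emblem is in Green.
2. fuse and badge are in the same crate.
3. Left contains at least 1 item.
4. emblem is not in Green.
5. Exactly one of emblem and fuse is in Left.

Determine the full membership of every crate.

Left = {emblem}; Green = {badge, fuse, gear}

From (4): emblem ∉ Green.
(1) (exactly one): gear ∈ Green.
Only one crate left: emblem ∈ Left.
(5) (exactly one): fuse ∉ Left.
Only one crate left: fuse ∈ Green.
(2): badge matches fuse: badge ∉ Left.
(2): badge matches fuse: badge ∈ Green.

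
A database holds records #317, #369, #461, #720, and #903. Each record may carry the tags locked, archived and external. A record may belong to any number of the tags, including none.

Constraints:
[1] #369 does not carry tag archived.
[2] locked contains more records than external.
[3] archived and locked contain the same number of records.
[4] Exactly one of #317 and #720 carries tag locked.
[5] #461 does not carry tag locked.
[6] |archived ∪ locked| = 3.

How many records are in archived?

2

From (1): #369 ∉ archived.
From (5): #461 ∉ locked.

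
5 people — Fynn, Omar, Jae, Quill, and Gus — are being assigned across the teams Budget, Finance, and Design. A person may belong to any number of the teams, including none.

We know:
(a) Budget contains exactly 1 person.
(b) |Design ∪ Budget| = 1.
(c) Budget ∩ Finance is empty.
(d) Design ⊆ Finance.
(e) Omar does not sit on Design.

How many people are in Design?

From (e): Omar ∉ Design.
Suppose Fynn ∈ Design: no assignment then satisfies all the clues, so Fynn ∉ Design.

0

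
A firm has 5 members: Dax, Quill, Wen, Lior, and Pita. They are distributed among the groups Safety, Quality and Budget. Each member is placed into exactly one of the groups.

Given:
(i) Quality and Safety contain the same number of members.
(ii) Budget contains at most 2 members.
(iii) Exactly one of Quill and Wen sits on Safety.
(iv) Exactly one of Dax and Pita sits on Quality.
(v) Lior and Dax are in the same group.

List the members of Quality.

Quality = {Dax, Lior}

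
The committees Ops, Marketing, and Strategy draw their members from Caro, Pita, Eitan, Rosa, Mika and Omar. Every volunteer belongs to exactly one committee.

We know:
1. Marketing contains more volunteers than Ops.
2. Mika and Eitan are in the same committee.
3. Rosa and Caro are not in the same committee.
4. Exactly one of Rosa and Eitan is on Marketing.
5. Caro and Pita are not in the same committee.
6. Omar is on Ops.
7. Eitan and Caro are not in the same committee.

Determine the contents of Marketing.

Marketing = {Eitan, Mika, Pita}

From (6): Omar ∈ Ops.
Suppose Caro ∈ Marketing: no assignment then satisfies all the clues, so Caro ∉ Marketing.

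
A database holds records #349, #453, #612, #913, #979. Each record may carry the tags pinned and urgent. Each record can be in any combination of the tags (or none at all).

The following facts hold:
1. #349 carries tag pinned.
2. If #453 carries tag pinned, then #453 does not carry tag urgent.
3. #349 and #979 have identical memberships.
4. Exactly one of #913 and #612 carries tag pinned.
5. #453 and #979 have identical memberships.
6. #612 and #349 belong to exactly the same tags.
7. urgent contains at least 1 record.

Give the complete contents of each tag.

pinned = {#349, #453, #612, #979}; urgent = {#913}

From (1): #349 ∈ pinned.
(3): #979 matches #349: #979 ∈ pinned.
(5): #453 matches #979: #453 ∈ pinned.
(6): #612 matches #349: #612 ∈ pinned.
(2): #453 ∉ urgent.
(4) (exactly one): #913 ∉ pinned.
(5): #979 matches #453: #979 ∉ urgent.
(3): #349 matches #979: #349 ∉ urgent.
(6): #612 matches #349: #612 ∉ urgent.
(7): only 1 candidates remain for urgent, so all are in.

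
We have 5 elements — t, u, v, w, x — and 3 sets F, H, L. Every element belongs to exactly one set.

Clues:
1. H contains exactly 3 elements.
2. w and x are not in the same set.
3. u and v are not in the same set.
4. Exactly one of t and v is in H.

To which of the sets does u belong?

u: H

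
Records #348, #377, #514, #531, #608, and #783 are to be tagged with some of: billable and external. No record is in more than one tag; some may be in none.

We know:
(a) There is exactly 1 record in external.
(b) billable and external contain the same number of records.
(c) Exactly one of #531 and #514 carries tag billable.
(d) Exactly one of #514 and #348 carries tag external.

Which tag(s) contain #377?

#377: none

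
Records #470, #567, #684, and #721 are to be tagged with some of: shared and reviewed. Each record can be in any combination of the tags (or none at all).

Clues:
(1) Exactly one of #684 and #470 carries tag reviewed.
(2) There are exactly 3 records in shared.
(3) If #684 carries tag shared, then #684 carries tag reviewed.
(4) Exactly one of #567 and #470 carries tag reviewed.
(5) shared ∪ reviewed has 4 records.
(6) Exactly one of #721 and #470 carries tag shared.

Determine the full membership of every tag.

shared = {#470, #567, #684}; reviewed = {#567, #684, #721}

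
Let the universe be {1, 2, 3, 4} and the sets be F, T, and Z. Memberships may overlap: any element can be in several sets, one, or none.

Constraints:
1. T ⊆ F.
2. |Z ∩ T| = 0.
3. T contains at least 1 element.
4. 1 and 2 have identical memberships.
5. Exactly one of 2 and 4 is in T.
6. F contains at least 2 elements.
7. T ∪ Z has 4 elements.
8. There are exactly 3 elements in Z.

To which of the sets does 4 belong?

4: F, T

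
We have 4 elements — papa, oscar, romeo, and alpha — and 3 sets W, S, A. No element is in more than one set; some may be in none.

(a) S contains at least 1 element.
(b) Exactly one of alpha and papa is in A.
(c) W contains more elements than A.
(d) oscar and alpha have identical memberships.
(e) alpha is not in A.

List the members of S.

S = {romeo}

From (e): alpha ∉ A.
(b) (exactly one): papa ∈ A.
(d): oscar matches alpha: oscar ∉ A.
Suppose oscar ∈ S: no assignment then satisfies all the clues, so oscar ∉ S.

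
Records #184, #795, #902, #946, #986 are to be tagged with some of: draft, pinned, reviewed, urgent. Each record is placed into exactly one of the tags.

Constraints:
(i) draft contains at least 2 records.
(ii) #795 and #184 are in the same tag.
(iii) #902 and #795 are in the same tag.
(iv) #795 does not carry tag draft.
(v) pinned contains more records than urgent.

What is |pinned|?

From (iv): #795 ∉ draft.
(ii): #184 matches #795: #184 ∉ draft.
(iii): #902 matches #795: #902 ∉ draft.
(i): only 2 candidates remain for draft, so all are in.
Suppose #184 ∉ pinned: no assignment then satisfies all the clues, so #184 ∈ pinned.

3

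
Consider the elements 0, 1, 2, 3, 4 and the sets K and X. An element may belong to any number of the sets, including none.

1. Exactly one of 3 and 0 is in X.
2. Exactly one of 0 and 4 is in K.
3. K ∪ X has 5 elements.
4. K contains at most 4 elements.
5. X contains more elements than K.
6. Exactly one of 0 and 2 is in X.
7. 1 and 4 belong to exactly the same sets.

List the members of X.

X = {1, 2, 3, 4}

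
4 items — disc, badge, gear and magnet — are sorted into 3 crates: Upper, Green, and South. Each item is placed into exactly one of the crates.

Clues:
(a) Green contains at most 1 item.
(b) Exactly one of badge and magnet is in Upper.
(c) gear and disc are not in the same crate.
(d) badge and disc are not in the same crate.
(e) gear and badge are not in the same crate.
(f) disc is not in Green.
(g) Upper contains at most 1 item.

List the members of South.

South = {disc, magnet}

From (f): disc ∉ Green.
Suppose disc ∉ South: no assignment then satisfies all the clues, so disc ∈ South.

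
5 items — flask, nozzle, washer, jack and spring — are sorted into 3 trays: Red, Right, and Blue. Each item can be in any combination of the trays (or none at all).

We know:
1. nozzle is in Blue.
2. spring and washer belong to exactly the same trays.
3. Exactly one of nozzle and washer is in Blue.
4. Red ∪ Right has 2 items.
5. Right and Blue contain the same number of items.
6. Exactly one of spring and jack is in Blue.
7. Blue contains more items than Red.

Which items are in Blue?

Blue = {jack, nozzle}

From (1): nozzle ∈ Blue.
(3) (exactly one): washer ∉ Blue.
(2): spring matches washer: spring ∉ Blue.
(6) (exactly one): jack ∈ Blue.
Suppose flask ∈ Blue: no assignment then satisfies all the clues, so flask ∉ Blue.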